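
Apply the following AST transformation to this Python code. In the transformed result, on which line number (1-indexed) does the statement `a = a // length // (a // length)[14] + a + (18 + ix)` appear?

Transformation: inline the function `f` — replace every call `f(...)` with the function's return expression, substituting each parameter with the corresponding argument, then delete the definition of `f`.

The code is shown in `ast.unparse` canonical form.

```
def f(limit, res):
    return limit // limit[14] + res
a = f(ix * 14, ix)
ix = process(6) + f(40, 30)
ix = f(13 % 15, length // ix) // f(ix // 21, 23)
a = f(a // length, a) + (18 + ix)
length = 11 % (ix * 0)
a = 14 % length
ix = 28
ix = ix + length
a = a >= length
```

4

Transformed code:
a = ix * 14 // (ix * 14)[14] + ix
ix = process(6) + (40 // 40[14] + 30)
ix = (13 % 15 // (13 % 15)[14] + length // ix) // (ix // 21 // (ix // 21)[14] + 23)
a = a // length // (a // length)[14] + a + (18 + ix)
length = 11 % (ix * 0)
a = 14 % length
ix = 28
ix = ix + length
a = a >= length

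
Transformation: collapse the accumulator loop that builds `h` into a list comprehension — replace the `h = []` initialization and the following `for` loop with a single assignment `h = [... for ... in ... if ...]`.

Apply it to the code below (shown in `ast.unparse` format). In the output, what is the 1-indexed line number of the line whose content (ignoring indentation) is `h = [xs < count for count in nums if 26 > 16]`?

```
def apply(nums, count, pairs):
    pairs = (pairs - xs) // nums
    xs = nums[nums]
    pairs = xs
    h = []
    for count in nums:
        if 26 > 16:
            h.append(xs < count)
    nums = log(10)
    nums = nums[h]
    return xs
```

5

Transformed code:
def apply(nums, count, pairs):
    pairs = (pairs - xs) // nums
    xs = nums[nums]
    pairs = xs
    h = [xs < count for count in nums if 26 > 16]
    nums = log(10)
    nums = nums[h]
    return xs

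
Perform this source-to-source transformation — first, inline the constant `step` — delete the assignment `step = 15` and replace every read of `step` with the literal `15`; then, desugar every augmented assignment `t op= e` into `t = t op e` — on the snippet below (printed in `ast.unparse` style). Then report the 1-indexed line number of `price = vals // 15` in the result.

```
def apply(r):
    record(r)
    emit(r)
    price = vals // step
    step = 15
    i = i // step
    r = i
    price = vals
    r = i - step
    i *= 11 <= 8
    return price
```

4

Transformed code:
def apply(r):
    record(r)
    emit(r)
    price = vals // 15
    i = i // 15
    r = i
    price = vals
    r = i - 15
    i = i * (11 <= 8)
    return price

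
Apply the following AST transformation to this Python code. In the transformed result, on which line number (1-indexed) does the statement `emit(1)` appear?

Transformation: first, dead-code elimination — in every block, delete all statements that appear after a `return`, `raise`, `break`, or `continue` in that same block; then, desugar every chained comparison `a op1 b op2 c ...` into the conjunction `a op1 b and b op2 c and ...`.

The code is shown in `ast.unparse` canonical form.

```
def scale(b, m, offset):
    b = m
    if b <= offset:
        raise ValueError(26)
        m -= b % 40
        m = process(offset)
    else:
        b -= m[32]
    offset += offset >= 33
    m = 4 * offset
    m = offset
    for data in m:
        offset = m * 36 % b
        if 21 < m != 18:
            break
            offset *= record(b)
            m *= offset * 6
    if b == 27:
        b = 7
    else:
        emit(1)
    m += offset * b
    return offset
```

17

Transformed code:
def scale(b, m, offset):
    b = m
    if b <= offset:
        raise ValueError(26)
    else:
        b -= m[32]
    offset += offset >= 33
    m = 4 * offset
    m = offset
    for data in m:
        offset = m * 36 % b
        if 21 < m and m != 18:
            break
    if b == 27:
        b = 7
    else:
        emit(1)
    m += offset * b
    return offset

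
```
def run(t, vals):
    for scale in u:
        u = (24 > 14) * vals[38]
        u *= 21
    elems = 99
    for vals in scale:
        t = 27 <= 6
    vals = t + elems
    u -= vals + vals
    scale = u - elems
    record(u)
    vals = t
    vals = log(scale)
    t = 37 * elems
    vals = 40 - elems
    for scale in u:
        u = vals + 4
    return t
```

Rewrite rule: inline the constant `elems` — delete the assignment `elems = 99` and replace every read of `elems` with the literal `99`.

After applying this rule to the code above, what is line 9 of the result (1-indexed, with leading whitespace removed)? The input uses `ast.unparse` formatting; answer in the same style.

scale = u - 99

Transformed code:
def run(t, vals):
    for scale in u:
        u = (24 > 14) * vals[38]
        u *= 21
    for vals in scale:
        t = 27 <= 6
    vals = t + 99
    u -= vals + vals
    scale = u - 99
    record(u)
    vals = t
    vals = log(scale)
    t = 37 * 99
    vals = 40 - 99
    for scale in u:
        u = vals + 4
    return t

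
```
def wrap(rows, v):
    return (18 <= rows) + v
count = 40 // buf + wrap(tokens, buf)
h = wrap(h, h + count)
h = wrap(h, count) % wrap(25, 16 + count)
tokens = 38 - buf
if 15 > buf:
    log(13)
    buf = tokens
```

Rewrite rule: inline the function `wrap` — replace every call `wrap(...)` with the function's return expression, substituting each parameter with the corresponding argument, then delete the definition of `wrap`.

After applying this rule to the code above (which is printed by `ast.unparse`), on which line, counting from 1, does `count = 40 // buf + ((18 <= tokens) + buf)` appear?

1

Transformed code:
count = 40 // buf + ((18 <= tokens) + buf)
h = (18 <= h) + (h + count)
h = ((18 <= h) + count) % ((18 <= 25) + (16 + count))
tokens = 38 - buf
if 15 > buf:
    log(13)
    buf = tokens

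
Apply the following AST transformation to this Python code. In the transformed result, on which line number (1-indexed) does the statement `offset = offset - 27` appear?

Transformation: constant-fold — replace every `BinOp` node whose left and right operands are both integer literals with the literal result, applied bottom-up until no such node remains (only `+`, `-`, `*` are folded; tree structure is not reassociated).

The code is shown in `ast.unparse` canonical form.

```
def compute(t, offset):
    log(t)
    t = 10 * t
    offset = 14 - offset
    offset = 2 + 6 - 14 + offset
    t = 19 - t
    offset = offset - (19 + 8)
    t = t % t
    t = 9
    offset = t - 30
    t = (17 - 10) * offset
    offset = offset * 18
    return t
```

Transformed code:
def compute(t, offset):
    log(t)
    t = 10 * t
    offset = 14 - offset
    offset = -6 + offset
    t = 19 - t
    offset = offset - 27
    t = t % t
    t = 9
    offset = t - 30
    t = 7 * offset
    offset = offset * 18
    return t

7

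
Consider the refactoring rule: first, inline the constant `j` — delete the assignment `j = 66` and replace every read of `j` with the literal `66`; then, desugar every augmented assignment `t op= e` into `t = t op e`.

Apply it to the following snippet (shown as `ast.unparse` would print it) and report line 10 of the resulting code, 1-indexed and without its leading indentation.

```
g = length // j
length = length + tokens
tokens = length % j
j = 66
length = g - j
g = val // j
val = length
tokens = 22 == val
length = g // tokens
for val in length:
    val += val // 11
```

Transformed code:
g = length // 66
length = length + tokens
tokens = length % 66
length = g - 66
g = val // 66
val = length
tokens = 22 == val
length = g // tokens
for val in length:
    val = val + val // 11

val = val + val // 11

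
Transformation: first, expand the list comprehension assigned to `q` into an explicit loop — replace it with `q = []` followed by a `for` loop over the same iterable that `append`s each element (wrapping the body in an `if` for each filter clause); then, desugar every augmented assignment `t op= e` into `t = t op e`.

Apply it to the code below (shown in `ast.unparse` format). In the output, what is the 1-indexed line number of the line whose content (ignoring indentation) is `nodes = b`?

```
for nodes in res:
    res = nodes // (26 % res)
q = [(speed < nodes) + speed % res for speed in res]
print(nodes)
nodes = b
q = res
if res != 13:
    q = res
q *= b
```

Transformed code:
for nodes in res:
    res = nodes // (26 % res)
q = []
for speed in res:
    q.append((speed < nodes) + speed % res)
print(nodes)
nodes = b
q = res
if res != 13:
    q = res
q = q * b

7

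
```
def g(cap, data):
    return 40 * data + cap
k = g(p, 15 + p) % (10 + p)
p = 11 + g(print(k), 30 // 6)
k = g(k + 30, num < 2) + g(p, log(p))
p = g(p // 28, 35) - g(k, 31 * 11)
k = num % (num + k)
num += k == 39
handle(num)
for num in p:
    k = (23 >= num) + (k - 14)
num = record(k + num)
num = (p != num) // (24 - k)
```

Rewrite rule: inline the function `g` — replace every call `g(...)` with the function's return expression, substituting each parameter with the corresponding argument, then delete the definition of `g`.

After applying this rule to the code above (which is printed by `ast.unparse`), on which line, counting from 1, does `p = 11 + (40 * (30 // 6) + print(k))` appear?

2

Transformed code:
k = (40 * (15 + p) + p) % (10 + p)
p = 11 + (40 * (30 // 6) + print(k))
k = 40 * (num < 2) + (k + 30) + (40 * log(p) + p)
p = 40 * 35 + p // 28 - (40 * (31 * 11) + k)
k = num % (num + k)
num += k == 39
handle(num)
for num in p:
    k = (23 >= num) + (k - 14)
num = record(k + num)
num = (p != num) // (24 - k)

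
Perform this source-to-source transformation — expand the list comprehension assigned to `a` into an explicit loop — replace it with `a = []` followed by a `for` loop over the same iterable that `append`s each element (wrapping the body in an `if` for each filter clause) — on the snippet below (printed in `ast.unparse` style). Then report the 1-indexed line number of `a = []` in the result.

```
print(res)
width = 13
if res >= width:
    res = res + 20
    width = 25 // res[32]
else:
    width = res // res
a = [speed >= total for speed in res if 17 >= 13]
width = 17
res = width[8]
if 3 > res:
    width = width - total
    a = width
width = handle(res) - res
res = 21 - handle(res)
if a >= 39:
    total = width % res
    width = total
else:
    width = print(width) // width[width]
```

8

Transformed code:
print(res)
width = 13
if res >= width:
    res = res + 20
    width = 25 // res[32]
else:
    width = res // res
a = []
for speed in res:
    if 17 >= 13:
        a.append(speed >= total)
width = 17
res = width[8]
if 3 > res:
    width = width - total
    a = width
width = handle(res) - res
res = 21 - handle(res)
if a >= 39:
    total = width % res
    width = total
else:
    width = print(width) // width[width]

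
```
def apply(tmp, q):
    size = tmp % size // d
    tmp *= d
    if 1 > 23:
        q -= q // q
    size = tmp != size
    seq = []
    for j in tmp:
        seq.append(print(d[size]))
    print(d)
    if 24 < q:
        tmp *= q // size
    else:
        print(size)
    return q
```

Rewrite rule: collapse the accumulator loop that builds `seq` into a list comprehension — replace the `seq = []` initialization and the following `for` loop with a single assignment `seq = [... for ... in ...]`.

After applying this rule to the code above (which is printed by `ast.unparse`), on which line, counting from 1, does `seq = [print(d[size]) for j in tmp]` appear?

7

Transformed code:
def apply(tmp, q):
    size = tmp % size // d
    tmp *= d
    if 1 > 23:
        q -= q // q
    size = tmp != size
    seq = [print(d[size]) for j in tmp]
    print(d)
    if 24 < q:
        tmp *= q // size
    else:
        print(size)
    return q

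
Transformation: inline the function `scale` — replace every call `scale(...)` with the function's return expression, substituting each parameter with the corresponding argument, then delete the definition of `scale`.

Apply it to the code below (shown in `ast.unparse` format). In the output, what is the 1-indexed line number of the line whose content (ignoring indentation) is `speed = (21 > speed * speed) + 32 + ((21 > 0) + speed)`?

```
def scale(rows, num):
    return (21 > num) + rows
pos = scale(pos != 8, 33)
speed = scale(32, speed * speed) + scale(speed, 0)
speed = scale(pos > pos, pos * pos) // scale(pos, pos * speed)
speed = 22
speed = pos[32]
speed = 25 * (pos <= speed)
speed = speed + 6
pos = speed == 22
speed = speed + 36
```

Transformed code:
pos = (21 > 33) + (pos != 8)
speed = (21 > speed * speed) + 32 + ((21 > 0) + speed)
speed = ((21 > pos * pos) + (pos > pos)) // ((21 > pos * speed) + pos)
speed = 22
speed = pos[32]
speed = 25 * (pos <= speed)
speed = speed + 6
pos = speed == 22
speed = speed + 36

2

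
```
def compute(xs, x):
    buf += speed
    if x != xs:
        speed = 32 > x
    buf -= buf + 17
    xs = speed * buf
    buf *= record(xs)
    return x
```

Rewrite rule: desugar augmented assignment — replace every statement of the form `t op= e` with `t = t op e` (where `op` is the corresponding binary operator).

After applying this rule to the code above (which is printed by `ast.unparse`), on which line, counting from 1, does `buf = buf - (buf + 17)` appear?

Transformed code:
def compute(xs, x):
    buf = buf + speed
    if x != xs:
        speed = 32 > x
    buf = buf - (buf + 17)
    xs = speed * buf
    buf = buf * record(xs)
    return x

5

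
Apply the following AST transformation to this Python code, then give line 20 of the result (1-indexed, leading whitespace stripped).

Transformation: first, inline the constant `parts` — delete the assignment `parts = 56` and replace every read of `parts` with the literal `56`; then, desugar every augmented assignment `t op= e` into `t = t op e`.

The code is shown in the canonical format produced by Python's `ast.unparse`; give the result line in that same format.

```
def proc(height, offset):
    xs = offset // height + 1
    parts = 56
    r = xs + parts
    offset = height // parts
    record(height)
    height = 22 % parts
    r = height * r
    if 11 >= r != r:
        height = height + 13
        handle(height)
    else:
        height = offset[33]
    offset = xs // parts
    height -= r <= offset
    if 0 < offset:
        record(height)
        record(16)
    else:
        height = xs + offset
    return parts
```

Transformed code:
def proc(height, offset):
    xs = offset // height + 1
    r = xs + 56
    offset = height // 56
    record(height)
    height = 22 % 56
    r = height * r
    if 11 >= r != r:
        height = height + 13
        handle(height)
    else:
        height = offset[33]
    offset = xs // 56
    height = height - (r <= offset)
    if 0 < offset:
        record(height)
        record(16)
    else:
        height = xs + offset
    return 56

return 56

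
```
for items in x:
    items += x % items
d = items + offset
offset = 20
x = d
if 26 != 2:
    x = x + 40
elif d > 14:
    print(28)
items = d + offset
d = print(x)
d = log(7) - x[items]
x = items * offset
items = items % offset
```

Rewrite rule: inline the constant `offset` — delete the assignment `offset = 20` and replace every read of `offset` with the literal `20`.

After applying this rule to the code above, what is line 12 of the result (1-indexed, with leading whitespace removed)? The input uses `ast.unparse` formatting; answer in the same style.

Transformed code:
for items in x:
    items += x % items
d = items + 20
x = d
if 26 != 2:
    x = x + 40
elif d > 14:
    print(28)
items = d + 20
d = print(x)
d = log(7) - x[items]
x = items * 20
items = items % 20

x = items * 20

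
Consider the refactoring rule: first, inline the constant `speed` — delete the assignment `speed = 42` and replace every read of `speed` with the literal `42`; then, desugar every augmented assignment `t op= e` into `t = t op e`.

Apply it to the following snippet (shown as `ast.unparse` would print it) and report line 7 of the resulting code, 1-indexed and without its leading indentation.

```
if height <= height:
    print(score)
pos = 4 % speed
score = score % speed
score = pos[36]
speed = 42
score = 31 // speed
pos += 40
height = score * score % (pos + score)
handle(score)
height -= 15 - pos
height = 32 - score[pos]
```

pos = pos + 40

Transformed code:
if height <= height:
    print(score)
pos = 4 % 42
score = score % 42
score = pos[36]
score = 31 // 42
pos = pos + 40
height = score * score % (pos + score)
handle(score)
height = height - (15 - pos)
height = 32 - score[pos]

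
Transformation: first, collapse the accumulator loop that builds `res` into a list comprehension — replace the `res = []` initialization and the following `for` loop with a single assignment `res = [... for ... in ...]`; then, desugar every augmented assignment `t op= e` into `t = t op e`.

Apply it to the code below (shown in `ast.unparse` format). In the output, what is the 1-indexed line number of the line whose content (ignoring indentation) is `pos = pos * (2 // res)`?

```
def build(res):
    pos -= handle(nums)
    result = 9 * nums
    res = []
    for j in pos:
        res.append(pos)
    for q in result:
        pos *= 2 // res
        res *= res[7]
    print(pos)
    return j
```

Transformed code:
def build(res):
    pos = pos - handle(nums)
    result = 9 * nums
    res = [pos for j in pos]
    for q in result:
        pos = pos * (2 // res)
        res = res * res[7]
    print(pos)
    return j

6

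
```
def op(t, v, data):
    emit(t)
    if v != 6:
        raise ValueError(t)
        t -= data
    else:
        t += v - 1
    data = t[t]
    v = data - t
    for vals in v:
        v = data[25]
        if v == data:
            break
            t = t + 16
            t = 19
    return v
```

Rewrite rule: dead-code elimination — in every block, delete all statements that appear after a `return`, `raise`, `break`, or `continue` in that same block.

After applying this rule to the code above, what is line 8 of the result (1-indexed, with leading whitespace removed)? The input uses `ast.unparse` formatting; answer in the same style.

Transformed code:
def op(t, v, data):
    emit(t)
    if v != 6:
        raise ValueError(t)
    else:
        t += v - 1
    data = t[t]
    v = data - t
    for vals in v:
        v = data[25]
        if v == data:
            break
    return v

v = data - t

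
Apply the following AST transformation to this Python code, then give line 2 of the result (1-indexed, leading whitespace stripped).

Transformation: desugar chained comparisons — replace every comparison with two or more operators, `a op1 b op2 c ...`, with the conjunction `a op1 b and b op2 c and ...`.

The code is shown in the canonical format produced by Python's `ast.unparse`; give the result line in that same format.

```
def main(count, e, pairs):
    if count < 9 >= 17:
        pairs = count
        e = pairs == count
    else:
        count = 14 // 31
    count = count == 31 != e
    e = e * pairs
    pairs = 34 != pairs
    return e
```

if count < 9 and 9 >= 17:

Transformed code:
def main(count, e, pairs):
    if count < 9 and 9 >= 17:
        pairs = count
        e = pairs == count
    else:
        count = 14 // 31
    count = count == 31 and 31 != e
    e = e * pairs
    pairs = 34 != pairs
    return e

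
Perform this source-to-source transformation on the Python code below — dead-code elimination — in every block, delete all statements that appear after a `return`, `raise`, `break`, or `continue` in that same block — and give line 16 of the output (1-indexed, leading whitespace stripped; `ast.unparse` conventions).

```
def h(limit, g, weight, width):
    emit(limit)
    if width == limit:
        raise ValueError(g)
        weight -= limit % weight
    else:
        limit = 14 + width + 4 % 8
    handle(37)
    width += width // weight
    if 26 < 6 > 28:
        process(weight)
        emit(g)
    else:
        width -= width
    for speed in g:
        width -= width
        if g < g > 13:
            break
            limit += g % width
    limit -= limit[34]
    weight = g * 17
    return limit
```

if g < g > 13:

Transformed code:
def h(limit, g, weight, width):
    emit(limit)
    if width == limit:
        raise ValueError(g)
    else:
        limit = 14 + width + 4 % 8
    handle(37)
    width += width // weight
    if 26 < 6 > 28:
        process(weight)
        emit(g)
    else:
        width -= width
    for speed in g:
        width -= width
        if g < g > 13:
            break
    limit -= limit[34]
    weight = g * 17
    return limit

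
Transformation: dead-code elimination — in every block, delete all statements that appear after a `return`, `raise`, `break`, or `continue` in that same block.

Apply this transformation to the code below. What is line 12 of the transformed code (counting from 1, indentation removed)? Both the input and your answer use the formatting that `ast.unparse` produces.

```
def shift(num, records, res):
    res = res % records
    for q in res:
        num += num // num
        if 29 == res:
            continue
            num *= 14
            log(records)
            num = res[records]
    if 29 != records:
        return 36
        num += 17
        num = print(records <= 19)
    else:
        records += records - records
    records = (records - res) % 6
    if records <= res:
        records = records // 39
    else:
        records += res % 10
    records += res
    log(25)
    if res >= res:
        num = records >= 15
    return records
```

if records <= res:

Transformed code:
def shift(num, records, res):
    res = res % records
    for q in res:
        num += num // num
        if 29 == res:
            continue
    if 29 != records:
        return 36
    else:
        records += records - records
    records = (records - res) % 6
    if records <= res:
        records = records // 39
    else:
        records += res % 10
    records += res
    log(25)
    if res >= res:
        num = records >= 15
    return records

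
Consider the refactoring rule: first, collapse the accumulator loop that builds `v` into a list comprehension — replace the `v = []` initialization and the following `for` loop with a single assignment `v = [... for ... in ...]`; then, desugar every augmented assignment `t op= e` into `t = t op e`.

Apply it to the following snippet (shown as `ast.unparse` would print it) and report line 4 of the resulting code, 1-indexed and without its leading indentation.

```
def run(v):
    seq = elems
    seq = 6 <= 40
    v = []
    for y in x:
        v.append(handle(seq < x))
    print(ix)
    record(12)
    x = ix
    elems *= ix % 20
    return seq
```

v = [handle(seq < x) for y in x]

Transformed code:
def run(v):
    seq = elems
    seq = 6 <= 40
    v = [handle(seq < x) for y in x]
    print(ix)
    record(12)
    x = ix
    elems = elems * (ix % 20)
    return seq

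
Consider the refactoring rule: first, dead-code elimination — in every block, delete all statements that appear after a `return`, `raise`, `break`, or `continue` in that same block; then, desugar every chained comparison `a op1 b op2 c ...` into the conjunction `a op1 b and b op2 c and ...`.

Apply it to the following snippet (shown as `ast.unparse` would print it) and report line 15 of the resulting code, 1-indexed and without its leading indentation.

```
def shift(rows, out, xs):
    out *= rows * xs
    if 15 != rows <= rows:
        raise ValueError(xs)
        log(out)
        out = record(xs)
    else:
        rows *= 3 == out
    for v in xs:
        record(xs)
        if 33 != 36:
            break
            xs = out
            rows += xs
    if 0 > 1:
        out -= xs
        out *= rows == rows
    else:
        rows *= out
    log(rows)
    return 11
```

rows *= out

Transformed code:
def shift(rows, out, xs):
    out *= rows * xs
    if 15 != rows and rows <= rows:
        raise ValueError(xs)
    else:
        rows *= 3 == out
    for v in xs:
        record(xs)
        if 33 != 36:
            break
    if 0 > 1:
        out -= xs
        out *= rows == rows
    else:
        rows *= out
    log(rows)
    return 11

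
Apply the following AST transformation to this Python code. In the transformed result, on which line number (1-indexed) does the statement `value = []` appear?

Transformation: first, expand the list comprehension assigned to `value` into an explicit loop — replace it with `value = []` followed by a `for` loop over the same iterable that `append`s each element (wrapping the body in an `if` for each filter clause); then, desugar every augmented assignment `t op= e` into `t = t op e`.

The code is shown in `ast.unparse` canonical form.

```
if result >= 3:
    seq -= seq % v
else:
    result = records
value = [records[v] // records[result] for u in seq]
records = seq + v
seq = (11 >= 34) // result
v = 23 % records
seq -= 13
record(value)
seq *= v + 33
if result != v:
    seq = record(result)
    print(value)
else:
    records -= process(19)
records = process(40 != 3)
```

5

Transformed code:
if result >= 3:
    seq = seq - seq % v
else:
    result = records
value = []
for u in seq:
    value.append(records[v] // records[result])
records = seq + v
seq = (11 >= 34) // result
v = 23 % records
seq = seq - 13
record(value)
seq = seq * (v + 33)
if result != v:
    seq = record(result)
    print(value)
else:
    records = records - process(19)
records = process(40 != 3)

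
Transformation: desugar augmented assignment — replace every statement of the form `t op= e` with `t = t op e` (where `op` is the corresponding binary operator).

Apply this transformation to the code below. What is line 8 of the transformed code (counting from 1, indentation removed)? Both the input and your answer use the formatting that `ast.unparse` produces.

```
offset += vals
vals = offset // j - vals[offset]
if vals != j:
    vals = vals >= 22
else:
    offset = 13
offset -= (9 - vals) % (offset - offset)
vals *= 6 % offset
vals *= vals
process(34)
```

vals = vals * (6 % offset)

Transformed code:
offset = offset + vals
vals = offset // j - vals[offset]
if vals != j:
    vals = vals >= 22
else:
    offset = 13
offset = offset - (9 - vals) % (offset - offset)
vals = vals * (6 % offset)
vals = vals * vals
process(34)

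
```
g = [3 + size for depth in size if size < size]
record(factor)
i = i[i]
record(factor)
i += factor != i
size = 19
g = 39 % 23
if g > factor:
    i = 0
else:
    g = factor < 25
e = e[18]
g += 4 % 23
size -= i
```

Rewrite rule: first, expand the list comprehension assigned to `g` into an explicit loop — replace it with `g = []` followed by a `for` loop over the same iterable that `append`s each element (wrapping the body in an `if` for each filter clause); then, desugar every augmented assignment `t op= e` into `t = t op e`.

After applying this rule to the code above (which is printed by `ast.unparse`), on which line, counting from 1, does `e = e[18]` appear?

Transformed code:
g = []
for depth in size:
    if size < size:
        g.append(3 + size)
record(factor)
i = i[i]
record(factor)
i = i + (factor != i)
size = 19
g = 39 % 23
if g > factor:
    i = 0
else:
    g = factor < 25
e = e[18]
g = g + 4 % 23
size = size - i

15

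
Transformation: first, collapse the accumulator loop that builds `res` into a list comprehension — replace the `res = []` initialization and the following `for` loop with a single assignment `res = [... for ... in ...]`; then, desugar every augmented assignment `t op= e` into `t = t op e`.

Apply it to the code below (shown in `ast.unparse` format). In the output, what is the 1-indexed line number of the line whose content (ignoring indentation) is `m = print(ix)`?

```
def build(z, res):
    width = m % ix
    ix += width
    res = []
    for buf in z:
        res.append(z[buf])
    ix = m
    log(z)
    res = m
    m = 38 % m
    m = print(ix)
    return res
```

9

Transformed code:
def build(z, res):
    width = m % ix
    ix = ix + width
    res = [z[buf] for buf in z]
    ix = m
    log(z)
    res = m
    m = 38 % m
    m = print(ix)
    return res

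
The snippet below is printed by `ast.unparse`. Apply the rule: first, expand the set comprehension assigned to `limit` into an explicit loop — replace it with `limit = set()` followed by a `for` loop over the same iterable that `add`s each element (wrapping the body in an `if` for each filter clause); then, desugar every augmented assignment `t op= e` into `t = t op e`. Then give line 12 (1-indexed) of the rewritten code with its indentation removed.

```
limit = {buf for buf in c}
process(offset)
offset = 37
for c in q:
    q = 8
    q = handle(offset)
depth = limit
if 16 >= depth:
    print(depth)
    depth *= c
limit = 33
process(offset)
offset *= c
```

Transformed code:
limit = set()
for buf in c:
    limit.add(buf)
process(offset)
offset = 37
for c in q:
    q = 8
    q = handle(offset)
depth = limit
if 16 >= depth:
    print(depth)
    depth = depth * c
limit = 33
process(offset)
offset = offset * c

depth = depth * c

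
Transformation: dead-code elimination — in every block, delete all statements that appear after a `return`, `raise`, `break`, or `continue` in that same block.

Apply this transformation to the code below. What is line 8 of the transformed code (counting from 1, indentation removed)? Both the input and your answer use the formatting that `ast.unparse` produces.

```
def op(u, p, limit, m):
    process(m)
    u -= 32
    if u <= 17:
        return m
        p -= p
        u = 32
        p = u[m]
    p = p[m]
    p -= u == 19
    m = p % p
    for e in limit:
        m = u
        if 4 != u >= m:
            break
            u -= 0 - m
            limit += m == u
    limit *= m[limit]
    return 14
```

m = p % p

Transformed code:
def op(u, p, limit, m):
    process(m)
    u -= 32
    if u <= 17:
        return m
    p = p[m]
    p -= u == 19
    m = p % p
    for e in limit:
        m = u
        if 4 != u >= m:
            break
    limit *= m[limit]
    return 14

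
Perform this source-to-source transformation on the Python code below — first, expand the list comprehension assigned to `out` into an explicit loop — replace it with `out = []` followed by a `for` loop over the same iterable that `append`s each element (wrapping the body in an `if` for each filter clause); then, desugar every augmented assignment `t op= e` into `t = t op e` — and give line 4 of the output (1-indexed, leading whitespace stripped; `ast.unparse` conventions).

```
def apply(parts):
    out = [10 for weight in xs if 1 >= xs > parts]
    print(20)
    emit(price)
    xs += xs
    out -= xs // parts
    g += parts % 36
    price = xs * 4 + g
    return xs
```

if 1 >= xs > parts:

Transformed code:
def apply(parts):
    out = []
    for weight in xs:
        if 1 >= xs > parts:
            out.append(10)
    print(20)
    emit(price)
    xs = xs + xs
    out = out - xs // parts
    g = g + parts % 36
    price = xs * 4 + g
    return xs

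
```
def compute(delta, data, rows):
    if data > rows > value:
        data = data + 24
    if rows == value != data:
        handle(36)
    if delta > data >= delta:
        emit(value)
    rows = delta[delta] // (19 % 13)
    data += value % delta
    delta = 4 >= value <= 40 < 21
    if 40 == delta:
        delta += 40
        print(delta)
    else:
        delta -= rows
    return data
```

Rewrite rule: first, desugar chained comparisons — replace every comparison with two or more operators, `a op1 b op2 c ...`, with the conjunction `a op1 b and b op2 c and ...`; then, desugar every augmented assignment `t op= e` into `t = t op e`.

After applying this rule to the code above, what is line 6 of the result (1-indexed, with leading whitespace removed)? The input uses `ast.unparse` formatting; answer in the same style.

if delta > data and data >= delta:

Transformed code:
def compute(delta, data, rows):
    if data > rows and rows > value:
        data = data + 24
    if rows == value and value != data:
        handle(36)
    if delta > data and data >= delta:
        emit(value)
    rows = delta[delta] // (19 % 13)
    data = data + value % delta
    delta = 4 >= value and value <= 40 and (40 < 21)
    if 40 == delta:
        delta = delta + 40
        print(delta)
    else:
        delta = delta - rows
    return data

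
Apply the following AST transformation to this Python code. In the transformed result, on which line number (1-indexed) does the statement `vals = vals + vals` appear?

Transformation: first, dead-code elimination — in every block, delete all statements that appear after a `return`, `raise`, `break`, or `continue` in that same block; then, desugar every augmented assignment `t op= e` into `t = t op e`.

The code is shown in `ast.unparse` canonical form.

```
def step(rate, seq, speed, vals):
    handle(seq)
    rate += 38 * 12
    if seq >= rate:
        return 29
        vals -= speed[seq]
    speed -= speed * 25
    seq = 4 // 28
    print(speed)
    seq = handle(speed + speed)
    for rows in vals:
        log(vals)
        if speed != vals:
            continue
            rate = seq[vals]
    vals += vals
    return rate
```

14

Transformed code:
def step(rate, seq, speed, vals):
    handle(seq)
    rate = rate + 38 * 12
    if seq >= rate:
        return 29
    speed = speed - speed * 25
    seq = 4 // 28
    print(speed)
    seq = handle(speed + speed)
    for rows in vals:
        log(vals)
        if speed != vals:
            continue
    vals = vals + vals
    return rate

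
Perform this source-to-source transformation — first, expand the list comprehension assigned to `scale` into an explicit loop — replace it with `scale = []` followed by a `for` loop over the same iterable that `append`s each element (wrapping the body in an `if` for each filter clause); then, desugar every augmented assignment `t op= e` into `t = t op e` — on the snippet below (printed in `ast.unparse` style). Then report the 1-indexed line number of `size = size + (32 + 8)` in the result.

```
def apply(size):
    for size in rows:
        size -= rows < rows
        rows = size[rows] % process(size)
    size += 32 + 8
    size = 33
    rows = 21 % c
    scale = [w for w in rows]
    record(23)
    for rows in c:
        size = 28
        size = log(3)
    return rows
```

5

Transformed code:
def apply(size):
    for size in rows:
        size = size - (rows < rows)
        rows = size[rows] % process(size)
    size = size + (32 + 8)
    size = 33
    rows = 21 % c
    scale = []
    for w in rows:
        scale.append(w)
    record(23)
    for rows in c:
        size = 28
        size = log(3)
    return rows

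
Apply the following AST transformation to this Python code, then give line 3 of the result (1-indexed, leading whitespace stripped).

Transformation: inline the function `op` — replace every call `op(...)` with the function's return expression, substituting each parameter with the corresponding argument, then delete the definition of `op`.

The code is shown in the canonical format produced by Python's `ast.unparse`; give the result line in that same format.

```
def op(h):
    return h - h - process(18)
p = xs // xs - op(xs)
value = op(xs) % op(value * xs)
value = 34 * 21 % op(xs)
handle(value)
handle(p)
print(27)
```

value = 34 * 21 % (xs - xs - process(18))

Transformed code:
p = xs // xs - (xs - xs - process(18))
value = (xs - xs - process(18)) % (value * xs - value * xs - process(18))
value = 34 * 21 % (xs - xs - process(18))
handle(value)
handle(p)
print(27)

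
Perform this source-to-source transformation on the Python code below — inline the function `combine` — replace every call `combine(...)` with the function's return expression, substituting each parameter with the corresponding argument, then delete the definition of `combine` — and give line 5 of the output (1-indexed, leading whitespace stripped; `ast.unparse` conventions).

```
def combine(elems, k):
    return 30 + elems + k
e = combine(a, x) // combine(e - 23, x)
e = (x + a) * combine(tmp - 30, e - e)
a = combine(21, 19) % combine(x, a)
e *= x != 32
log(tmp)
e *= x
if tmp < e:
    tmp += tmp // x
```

Transformed code:
e = (30 + a + x) // (30 + (e - 23) + x)
e = (x + a) * (30 + (tmp - 30) + (e - e))
a = (30 + 21 + 19) % (30 + x + a)
e *= x != 32
log(tmp)
e *= x
if tmp < e:
    tmp += tmp // x

log(tmp)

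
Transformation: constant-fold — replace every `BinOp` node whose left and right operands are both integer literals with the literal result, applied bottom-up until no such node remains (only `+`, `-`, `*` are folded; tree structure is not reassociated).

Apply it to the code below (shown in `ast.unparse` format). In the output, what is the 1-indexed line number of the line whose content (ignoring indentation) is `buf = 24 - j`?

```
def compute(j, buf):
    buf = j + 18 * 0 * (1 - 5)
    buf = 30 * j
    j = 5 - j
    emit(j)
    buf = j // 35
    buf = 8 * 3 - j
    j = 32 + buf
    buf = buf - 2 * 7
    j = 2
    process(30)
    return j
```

7

Transformed code:
def compute(j, buf):
    buf = j + 0
    buf = 30 * j
    j = 5 - j
    emit(j)
    buf = j // 35
    buf = 24 - j
    j = 32 + buf
    buf = buf - 14
    j = 2
    process(30)
    return j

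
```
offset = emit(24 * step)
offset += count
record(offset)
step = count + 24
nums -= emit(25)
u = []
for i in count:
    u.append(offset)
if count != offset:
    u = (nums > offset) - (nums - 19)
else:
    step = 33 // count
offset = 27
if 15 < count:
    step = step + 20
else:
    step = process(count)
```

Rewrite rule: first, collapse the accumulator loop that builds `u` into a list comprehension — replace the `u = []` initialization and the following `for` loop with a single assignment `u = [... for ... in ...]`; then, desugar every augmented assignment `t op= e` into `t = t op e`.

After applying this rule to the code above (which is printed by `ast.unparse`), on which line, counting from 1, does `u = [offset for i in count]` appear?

6

Transformed code:
offset = emit(24 * step)
offset = offset + count
record(offset)
step = count + 24
nums = nums - emit(25)
u = [offset for i in count]
if count != offset:
    u = (nums > offset) - (nums - 19)
else:
    step = 33 // count
offset = 27
if 15 < count:
    step = step + 20
else:
    step = process(count)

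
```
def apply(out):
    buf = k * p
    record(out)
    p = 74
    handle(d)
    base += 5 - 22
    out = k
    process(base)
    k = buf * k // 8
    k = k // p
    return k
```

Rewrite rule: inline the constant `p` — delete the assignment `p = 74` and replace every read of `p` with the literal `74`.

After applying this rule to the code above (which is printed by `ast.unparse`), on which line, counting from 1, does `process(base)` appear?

Transformed code:
def apply(out):
    buf = k * 74
    record(out)
    handle(d)
    base += 5 - 22
    out = k
    process(base)
    k = buf * k // 8
    k = k // 74
    return k

7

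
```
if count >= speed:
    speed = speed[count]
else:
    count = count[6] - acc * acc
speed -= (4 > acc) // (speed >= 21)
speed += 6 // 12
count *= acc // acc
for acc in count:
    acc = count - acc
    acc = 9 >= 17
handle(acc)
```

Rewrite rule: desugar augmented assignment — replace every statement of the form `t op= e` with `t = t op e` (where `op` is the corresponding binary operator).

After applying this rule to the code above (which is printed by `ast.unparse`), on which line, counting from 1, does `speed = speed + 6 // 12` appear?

6

Transformed code:
if count >= speed:
    speed = speed[count]
else:
    count = count[6] - acc * acc
speed = speed - (4 > acc) // (speed >= 21)
speed = speed + 6 // 12
count = count * (acc // acc)
for acc in count:
    acc = count - acc
    acc = 9 >= 17
handle(acc)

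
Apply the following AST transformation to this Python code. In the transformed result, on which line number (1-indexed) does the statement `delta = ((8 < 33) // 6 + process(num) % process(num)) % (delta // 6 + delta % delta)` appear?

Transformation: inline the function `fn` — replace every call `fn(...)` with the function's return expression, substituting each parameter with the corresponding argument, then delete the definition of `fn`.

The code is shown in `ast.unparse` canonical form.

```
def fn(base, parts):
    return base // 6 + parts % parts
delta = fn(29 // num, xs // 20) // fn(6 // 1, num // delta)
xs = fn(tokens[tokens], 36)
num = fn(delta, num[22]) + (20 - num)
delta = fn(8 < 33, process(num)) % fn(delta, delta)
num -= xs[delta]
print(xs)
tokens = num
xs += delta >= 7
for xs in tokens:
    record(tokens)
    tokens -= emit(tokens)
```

Transformed code:
delta = (29 // num // 6 + xs // 20 % (xs // 20)) // (6 // 1 // 6 + num // delta % (num // delta))
xs = tokens[tokens] // 6 + 36 % 36
num = delta // 6 + num[22] % num[22] + (20 - num)
delta = ((8 < 33) // 6 + process(num) % process(num)) % (delta // 6 + delta % delta)
num -= xs[delta]
print(xs)
tokens = num
xs += delta >= 7
for xs in tokens:
    record(tokens)
    tokens -= emit(tokens)

4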